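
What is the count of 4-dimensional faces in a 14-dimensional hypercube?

f_4(14-cube) = (14 choose 4) · 2^10 = 1025024.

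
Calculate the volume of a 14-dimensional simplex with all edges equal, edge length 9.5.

V = (9.5^14 / 14!) · √((14+1) / 2^14) ≈ 16.9261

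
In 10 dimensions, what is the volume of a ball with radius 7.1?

Volume = π^{10/2}·(7.1)^10/Γ(6) ≈ 8.30141e+08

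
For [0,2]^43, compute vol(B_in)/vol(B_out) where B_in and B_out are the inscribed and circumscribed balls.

The radii are 2/2 and 2√43/2, so the volume ratio is (1/√43)^43 = 43^{-43/2} ≈ 7.59326e-36.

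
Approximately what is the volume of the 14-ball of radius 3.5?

Volume = π^{14/2}·(3.5)^14/Γ(8) = 96889010407·π^7/11796480 ≈ 2.48068e+07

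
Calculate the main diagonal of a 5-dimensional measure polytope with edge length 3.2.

||(3.2,3.2,...,3.2)|| = √(5)·3.2 ≈ 7.15542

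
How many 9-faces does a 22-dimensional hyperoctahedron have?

Each 9-face is the convex hull of 10 vertices, one chosen as ±e_i from each of 10 distinct axes: 2^10·C(22,10) = 662165504.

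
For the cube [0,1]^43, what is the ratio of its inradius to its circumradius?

For an n-cube of any side s, the inradius is s/2 and the circumradius is s√n/2, so the ratio is 1/√43 ≈ 0.152499.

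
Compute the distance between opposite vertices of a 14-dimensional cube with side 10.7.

Diagonal = √14 · 10.7 ≈ 40.0357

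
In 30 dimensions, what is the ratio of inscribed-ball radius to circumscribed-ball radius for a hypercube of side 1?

Ratio = (s/2)/(s√30/2) = 30^(-1/2) ≈ 0.182574.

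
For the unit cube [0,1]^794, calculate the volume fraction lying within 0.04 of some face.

The inner cube has side 1-2·0.04 = 0.92 and volume (0.92)^794 ≈ 1.768e-29, so the shell holds 1 - 1.768e-29 of the volume.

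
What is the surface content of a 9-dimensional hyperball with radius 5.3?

The surface area of an n-ball is 2π^(n/2) r^(n-1) / Γ(n/2). For n=9, r=5.3: 1.84828e+07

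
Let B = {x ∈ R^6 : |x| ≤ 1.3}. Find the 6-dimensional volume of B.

V_6(1.3) = π^(6/2) · (1.3)^6 / Γ(6/2 + 1) ≈ 24.9436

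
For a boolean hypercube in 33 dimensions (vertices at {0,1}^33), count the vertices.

The 33-cube has 2^33 = 8589934592 vertices.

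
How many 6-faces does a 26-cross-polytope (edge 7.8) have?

Number of 6-faces = 2^(6+1) · C(26,6+1) = 128 · 657800 = 84198400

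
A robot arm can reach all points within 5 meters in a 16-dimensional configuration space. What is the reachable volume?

The n-ball volume is π^(n/2)·r^n/Γ(n/2+1). With n=16, r=5: V = 30517578125·π^8/8064 ≈ 3.59086e+10.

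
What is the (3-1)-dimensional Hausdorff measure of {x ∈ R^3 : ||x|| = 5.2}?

S = n·V_n(r)/r = 3·V_3(5.2)/5.2 (volume-to-surface relation), giving 4πr² = 4π·(5.2)² ≈ 339.795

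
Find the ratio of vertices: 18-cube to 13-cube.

The 18-cube has 2^18 = 262144 vertices. The 13-cube has 2^13 = 8192 vertices. Ratio: 262144/8192 = 32.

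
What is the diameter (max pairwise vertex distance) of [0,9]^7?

Diagonal = √7 · 9 ≈ 23.8118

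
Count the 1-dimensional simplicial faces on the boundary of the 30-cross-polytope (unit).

Each 1-face is the convex hull of 2 vertices, one chosen as ±e_i from each of 2 distinct axes: 2^2·C(30,2) = 1740.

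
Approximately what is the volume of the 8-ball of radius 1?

V = π^4/24 ≈ 4.05871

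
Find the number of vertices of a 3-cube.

Number of vertices = 2^3 = 8.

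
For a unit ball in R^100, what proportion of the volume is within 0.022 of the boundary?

1 - (1-0.022)^100 ≈ 0.891885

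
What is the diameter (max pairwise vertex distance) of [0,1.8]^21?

Diagonal = √21 · 1.8 ≈ 8.24864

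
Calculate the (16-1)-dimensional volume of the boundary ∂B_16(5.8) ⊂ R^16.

|∂B_16(5.8)| ≈ 1.06468e+12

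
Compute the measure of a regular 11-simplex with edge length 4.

Volume = 4^11 · √(12/2^11) / 11! ≈ 0.00804322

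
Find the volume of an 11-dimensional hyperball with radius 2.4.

The n-ball volume is π^(n/2)·r^n/Γ(n/2+1). With n=11, r=2.4: V ≈ 28670.1.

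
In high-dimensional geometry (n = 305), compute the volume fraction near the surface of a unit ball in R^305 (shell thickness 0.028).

1 - (1-0.028)^305 ≈ 0.999827 ≈ 99.9827%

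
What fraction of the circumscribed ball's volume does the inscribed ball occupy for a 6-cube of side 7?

V_in/V_out = n^(-n/2) = 6^(-6/2) ≈ 0.00462963.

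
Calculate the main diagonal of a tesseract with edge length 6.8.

||(6.8,6.8,...,6.8)|| = √(4)·6.8 = 13.6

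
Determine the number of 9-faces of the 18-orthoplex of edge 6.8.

Each 9-face is the convex hull of 10 vertices, one chosen as ±e_i from each of 10 distinct axes: 2^10·C(18,10) = 44808192.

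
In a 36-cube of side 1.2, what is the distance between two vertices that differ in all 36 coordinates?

The space diagonal of an n-cube of side s is s√n. Here 1.2·√36 = 7.2.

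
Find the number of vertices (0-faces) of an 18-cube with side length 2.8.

An n-cube has C(n,k)·2^(n-k) k-faces. Here C(18,0)·2^18 = 1·262144 = 262144.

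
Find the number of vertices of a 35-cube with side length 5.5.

The 35-cube has 2^35 = 34359738368 vertices.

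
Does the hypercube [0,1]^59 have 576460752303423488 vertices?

True. The 59-cube has 2^59 = 576460752303423488 vertices.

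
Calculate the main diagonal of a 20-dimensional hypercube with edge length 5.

d = √(5² + 5² + ... + 5²) [20 terms] = √(20·5²) = 5√20 ≈ 22.3607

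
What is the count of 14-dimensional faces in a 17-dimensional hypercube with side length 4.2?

An n-cube has C(n,k)·2^(n-k) k-faces. Here C(17,14)·2^3 = 680·8 = 5440.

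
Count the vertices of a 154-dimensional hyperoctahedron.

The 154-dimensional cross-polytope has 2n = 2·154 = 308 vertices.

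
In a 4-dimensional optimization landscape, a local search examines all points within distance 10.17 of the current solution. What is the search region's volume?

V_4(10.17) = π^(4/2) · (10.17)^4 / Γ(4/2 + 1) ≈ 52790.2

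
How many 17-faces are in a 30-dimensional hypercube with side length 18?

Number of 17-faces = C(30,17) · 2^(30-17) = 119759850 · 8192 = 981072691200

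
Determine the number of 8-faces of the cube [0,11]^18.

Choose 8 of 18 axes to span the face (C(18,8) = 43758 ways), then fix each of the remaining 10 coordinates at one of its two extreme values (2^10 = 1024 ways): 43758·1024 = 44808192.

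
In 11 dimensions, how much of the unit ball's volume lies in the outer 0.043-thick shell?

1 - (1-0.043)^11 ≈ 0.383361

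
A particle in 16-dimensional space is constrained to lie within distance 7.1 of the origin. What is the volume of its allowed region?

The n-ball volume is π^(n/2)·r^n/Γ(n/2+1). With n=16, r=7.1: V ≈ 9.81323e+12.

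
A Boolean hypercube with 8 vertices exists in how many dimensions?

The n-cube has 2^n vertices, and 8 = 2^3, so n = 3.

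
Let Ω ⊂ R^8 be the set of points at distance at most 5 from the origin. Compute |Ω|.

The n-ball volume is π^(n/2)·r^n/Γ(n/2+1). With n=8, r=5: V = 390625·π^4/24 ≈ 1.58543e+06.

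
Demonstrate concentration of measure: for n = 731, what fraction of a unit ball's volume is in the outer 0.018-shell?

1 - (1-0.018)^731 ≈ 0.999998288 ≈ 99.999829%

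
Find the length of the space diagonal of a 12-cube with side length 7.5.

d = √(7.5² + 7.5² + ... + 7.5²) [12 terms] = √(12·7.5²) = 7.5√12 ≈ 25.9808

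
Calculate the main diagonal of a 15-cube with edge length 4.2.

Diagonal = √15 · 4.2 ≈ 16.2665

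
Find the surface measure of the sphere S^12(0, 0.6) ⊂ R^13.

S_13(0.6) = 2·π^(13/2)·(0.6)^12 / Γ(13/2) ≈ 0.0257691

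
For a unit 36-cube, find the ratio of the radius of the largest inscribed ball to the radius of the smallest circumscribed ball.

Ratio = (s/2)/(s√36/2) = 36^(-1/2) ≈ 0.166667.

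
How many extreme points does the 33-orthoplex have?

The vertices are ±e_1, ..., ±e_33, so there are 2·33 = 66.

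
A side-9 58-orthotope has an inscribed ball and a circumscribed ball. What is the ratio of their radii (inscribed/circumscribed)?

r_in = 9/2 (half the side); r_out = 9√58/2 (half the diagonal). Ratio = 1/√58 ≈ 0.131306.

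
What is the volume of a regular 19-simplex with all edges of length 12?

Volume = 12^19 · √(20/2^19) / 19! ≈ 16.2211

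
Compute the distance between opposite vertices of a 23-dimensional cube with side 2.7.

The space diagonal of an n-cube of side s is s√n. Here 2.7·√23 ≈ 12.9487.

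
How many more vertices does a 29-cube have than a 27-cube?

The 29-cube has 2^29 = 536870912 vertices. The 27-cube has 2^27 = 134217728 vertices. Difference: 536870912 - 134217728 = 402653184.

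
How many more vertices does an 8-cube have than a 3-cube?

The 8-cube has 2^8 = 256 vertices. The 3-cube has 2^3 = 8 vertices. Difference: 256 - 8 = 248.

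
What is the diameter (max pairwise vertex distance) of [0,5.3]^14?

Diagonal = √14 · 5.3 ≈ 19.8308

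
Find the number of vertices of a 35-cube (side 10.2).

The 35-cube has 2^35 = 34359738368 vertices.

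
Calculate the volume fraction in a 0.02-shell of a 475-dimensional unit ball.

V(inner)/V(outer) = ((1-0.02)/1)^475 ≈ 6.798e-05, so the shell fraction is 0.999932.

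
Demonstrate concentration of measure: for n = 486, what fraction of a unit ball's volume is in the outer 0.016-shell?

1 - (1-0.016)^486 ≈ 0.999606 ≈ 99.9606%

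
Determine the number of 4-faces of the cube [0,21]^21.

f_4(21-cube) = (21 choose 4) · 2^17 = 784465920.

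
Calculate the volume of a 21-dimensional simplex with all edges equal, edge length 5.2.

V = (5.2^21 / 21!) · √((21+1) / 2^21) ≈ 6.88847e-08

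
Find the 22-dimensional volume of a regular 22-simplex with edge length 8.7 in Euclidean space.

V_22 = √(23) · 8.7^22 / (22! · 2^(22/2)) ≈ 0.000973175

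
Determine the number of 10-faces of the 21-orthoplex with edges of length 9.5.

Each 10-face is the convex hull of 11 vertices, one chosen as ±e_i from each of 11 distinct axes: 2^11·C(21,11) = 722362368.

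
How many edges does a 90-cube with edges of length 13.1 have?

Each of the 2^90 = 1237940039285380274899124224 vertices has degree 90; total edges = 90·2^90/2 = 55707301767842112370460590080.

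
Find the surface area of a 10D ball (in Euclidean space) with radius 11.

The surface area of an n-ball is 2π^(n/2) r^(n-1) / Γ(n/2). For n=10, r=11: 2357947691·π^5/12 ≈ 6.01315e+10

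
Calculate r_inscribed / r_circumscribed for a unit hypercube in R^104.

r_in / r_out = (1/2) / (1√104/2) = 1/√104 ≈ 0.0980581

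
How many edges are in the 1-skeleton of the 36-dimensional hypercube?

The 36-cube has n·2^(n-1) = 36·2^35 = 36·34359738368 = 1236950581248 edges.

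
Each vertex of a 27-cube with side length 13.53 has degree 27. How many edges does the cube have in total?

Number of 1-faces = C(27,1)·2^(27-1) = 27·67108864 = 1811939328.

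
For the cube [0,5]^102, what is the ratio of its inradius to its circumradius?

Ratio = (s/2)/(s√102/2) = 102^(-1/2) ≈ 0.0990148.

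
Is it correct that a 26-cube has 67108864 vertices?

True. The 26-cube has 2^26 = 67108864 vertices.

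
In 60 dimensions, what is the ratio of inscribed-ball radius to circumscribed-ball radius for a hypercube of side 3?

r_in / r_out = (3/2) / (3√60/2) = 1/√60 ≈ 0.129099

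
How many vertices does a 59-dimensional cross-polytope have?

The 59-dimensional cross-polytope has 2n = 2·59 = 118 vertices.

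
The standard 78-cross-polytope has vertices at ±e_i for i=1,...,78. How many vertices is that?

An n-cross-polytope has 2n vertices; here n = 78, giving 156.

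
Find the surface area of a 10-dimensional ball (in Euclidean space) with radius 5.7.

|∂B_10(5.7)| ≈ 1.61973e+08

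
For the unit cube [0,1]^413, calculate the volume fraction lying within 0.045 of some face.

The inner cube has side 1-2·0.045 = 0.91 and volume (0.91)^413 ≈ 1.214e-17, so the shell holds 1 - 1.214e-17 of the volume.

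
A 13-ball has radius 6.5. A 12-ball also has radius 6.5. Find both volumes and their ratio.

V_13(6.5) ≈ 3.36678e+10. V_12(6.5) ≈ 7.59499e+09. Ratio V_13/V_12 ≈ 4.433.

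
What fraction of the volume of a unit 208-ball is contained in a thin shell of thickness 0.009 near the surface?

V(inner)/V(outer) = ((1-0.009)/1)^208 ≈ 0.1525, so the shell fraction is 0.847482.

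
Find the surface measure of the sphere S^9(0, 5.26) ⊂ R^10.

S_10(5.26) = 2·π^(10/2)·(5.26)^9 / Γ(10/2) ≈ 7.86031e+07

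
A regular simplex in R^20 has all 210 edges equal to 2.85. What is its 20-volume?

V = (2.85^20 / 20!) · √((20+1) / 2^20) ≈ 2.29923e-12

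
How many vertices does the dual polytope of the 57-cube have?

An n-cross-polytope has 2n vertices; here n = 57, giving 114.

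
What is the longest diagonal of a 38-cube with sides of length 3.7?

d = √(3.7² + 3.7² + ... + 3.7²) [38 terms] = √(38·3.7²) = 3.7√38 ≈ 22.8083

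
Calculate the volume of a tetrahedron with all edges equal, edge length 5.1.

Volume = (√2/12) · 5.1³ = 15.6331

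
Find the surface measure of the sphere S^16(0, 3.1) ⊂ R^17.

|∂B_17(3.1)| ≈ 1.7434e+08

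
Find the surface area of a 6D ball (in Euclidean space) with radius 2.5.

S = n·V_n(r)/r = 6·V_6(2.5)/2.5 (volume-to-surface relation), giving 3125·π^3/32 ≈ 3027.96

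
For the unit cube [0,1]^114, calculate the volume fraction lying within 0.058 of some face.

The inner cube has side 1-2·0.058 = 0.884 and volume (0.884)^114 ≈ 7.862e-07, so the shell holds 0.9999992138 of the volume.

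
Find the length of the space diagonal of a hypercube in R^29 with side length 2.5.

Diagonal = √29 · 2.5 ≈ 13.4629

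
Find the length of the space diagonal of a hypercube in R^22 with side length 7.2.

Diagonal = √22 · 7.2 ≈ 33.771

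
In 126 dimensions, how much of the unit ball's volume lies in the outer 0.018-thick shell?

Shell fraction = 1 - (1-0.018)^126 ≈ 0.898598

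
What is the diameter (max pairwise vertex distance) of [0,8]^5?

||(8,8,...,8)|| = √(5)·8 ≈ 17.8885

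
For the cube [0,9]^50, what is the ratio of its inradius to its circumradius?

For an n-cube of any side s, the inradius is s/2 and the circumradius is s√n/2, so the ratio is 1/√50 ≈ 0.141421.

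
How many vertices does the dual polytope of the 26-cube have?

Number of vertices = 2n = 52.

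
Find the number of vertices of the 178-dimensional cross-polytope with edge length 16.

The 178-dimensional cross-polytope has 2n = 2·178 = 356 vertices.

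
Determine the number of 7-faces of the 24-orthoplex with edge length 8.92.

Number of 7-faces = 2^(7+1) · C(24,7+1) = 256 · 735471 = 188280576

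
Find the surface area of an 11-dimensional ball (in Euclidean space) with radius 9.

S_11(9) = 2·π^(11/2)·(9)^10 / Γ(11/2) = 8264970432·π^5/35 ≈ 7.22641e+10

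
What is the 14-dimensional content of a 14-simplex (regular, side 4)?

Volume = 4^14 · √(15/2^14) / 14! ≈ 9.31681e-05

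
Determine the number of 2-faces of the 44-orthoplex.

f_2(44-orthoplex) = 2^3 · (44 choose 3) = 105952.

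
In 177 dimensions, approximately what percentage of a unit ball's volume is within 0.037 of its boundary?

1 - (1-0.037)^177 ≈ 0.998736 ≈ 99.87%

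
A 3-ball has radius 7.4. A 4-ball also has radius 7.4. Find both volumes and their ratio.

V_3(7.4) ≈ 1697.4. V_4(7.4) ≈ 14797.8. Ratio V_3/V_4 ≈ 0.1147.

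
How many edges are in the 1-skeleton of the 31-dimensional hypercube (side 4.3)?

An n-cube has n·2^(n-1) edges. With n = 31: 31·1073741824 = 33285996544.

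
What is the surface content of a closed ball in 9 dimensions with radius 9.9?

S_9(9.9) = 2·π^(9/2)·(9.9)^8 / Γ(9/2) ≈ 2.73931e+09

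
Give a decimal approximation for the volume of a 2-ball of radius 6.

Volume = π^{2/2}·(6)^2/Γ(2) = 36·π ≈ 113.097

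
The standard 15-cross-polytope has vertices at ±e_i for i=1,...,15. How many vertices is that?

Number of vertices = 2n = 30.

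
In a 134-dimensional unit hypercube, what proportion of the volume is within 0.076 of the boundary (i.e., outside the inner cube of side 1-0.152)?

1 - (1 - 2·0.076)^134 = 1 - 0.848^134 ≈ 1 - 2.541e-10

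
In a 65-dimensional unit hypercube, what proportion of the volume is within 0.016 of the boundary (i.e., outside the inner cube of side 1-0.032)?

Shell fraction = 1 - (1-0.032)^65 ≈ 0.879247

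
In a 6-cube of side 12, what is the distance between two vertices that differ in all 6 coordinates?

d = √(12² + 12² + ... + 12²) [6 terms] = √(6·12²) = 12√6 ≈ 29.3939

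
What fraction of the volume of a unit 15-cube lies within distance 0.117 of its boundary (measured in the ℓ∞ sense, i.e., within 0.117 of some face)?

The inner cube has side 1-2·0.117 = 0.766 and volume (0.766)^15 ≈ 0.01834, so the shell holds 0.981659 of the volume.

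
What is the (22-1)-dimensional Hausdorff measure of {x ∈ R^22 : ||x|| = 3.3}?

The surface area of an n-ball is 2π^(n/2) r^(n-1) / Γ(n/2). For n=22, r=3.3: 1.25519e+10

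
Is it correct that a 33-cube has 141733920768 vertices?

False. The 33-cube has 2^33 = 8589934592 vertices.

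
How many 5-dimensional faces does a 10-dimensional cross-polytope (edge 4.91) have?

An n-cross-polytope has 2^(k+1)·C(n,k+1) k-faces. Here 2^6·C(10,6) = 64·210 = 13440.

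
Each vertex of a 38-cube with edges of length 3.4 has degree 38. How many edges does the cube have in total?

An n-cube has n·2^(n-1) edges. With n = 38: 38·137438953472 = 5222680231936.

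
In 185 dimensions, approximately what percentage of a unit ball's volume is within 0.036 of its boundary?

1 - (1-0.036)^185 ≈ 0.998867 ≈ 99.89%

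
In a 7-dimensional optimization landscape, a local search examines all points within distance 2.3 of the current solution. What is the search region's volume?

Volume = π^{7/2}·(2.3)^7/Γ(9/2) ≈ 1608.7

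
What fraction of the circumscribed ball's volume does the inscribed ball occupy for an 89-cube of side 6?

V_in/V_out = n^(-n/2) = 89^(-89/2) ≈ 1.78708e-87.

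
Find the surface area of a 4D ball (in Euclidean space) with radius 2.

The surface area of an n-ball is 2π^(n/2) r^(n-1) / Γ(n/2). For n=4, r=2: 16·π^2 ≈ 157.914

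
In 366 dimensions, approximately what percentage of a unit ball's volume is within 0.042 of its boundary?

1 - (1-0.042)^366 ≈ 0.9999998487 ≈ 99.999985%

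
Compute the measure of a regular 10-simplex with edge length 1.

V = (1^10 / 10!) · √((10+1) / 2^10) ≈ 2.85617e-08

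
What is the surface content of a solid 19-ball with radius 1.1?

|∂B_19(1.1)| ≈ 4.92503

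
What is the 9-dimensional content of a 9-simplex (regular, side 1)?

Volume = 1^9 · √(10/2^9) / 9! ≈ 3.85125e-07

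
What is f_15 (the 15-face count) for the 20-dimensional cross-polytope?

Each 15-face is the convex hull of 16 vertices, one chosen as ±e_i from each of 16 distinct axes: 2^16·C(20,16) = 317521920.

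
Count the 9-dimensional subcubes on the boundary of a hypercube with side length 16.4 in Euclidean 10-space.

An n-cube has C(n,k)·2^(n-k) k-faces. Here C(10,9)·2^1 = 10·2 = 20.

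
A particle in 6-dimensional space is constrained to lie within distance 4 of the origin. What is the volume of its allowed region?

Volume = π^{6/2}·(4)^6/Γ(4) = 2048·π^3/3 ≈ 21167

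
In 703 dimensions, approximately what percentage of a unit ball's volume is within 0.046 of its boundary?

1 - (1-0.046)^703 ≈ 1 - 4.193e-15 ≈ (100 - 4.22e-13)%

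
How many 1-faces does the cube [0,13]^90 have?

Number of 1-faces = C(90,1)·2^(90-1) = 90·618970019642690137449562112 = 55707301767842112370460590080.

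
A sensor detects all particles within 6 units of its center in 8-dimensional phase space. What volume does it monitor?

V_8(6) = π^(8/2) · (6)^8 / Γ(8/2 + 1) = 69984·π^4 ≈ 6.81708e+06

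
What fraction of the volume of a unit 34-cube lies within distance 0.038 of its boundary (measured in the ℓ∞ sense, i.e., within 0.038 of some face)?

1 - (1 - 2·0.038)^34 = 1 - 0.924^34 ≈ 0.931947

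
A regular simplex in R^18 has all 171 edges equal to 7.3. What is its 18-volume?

V_18 = √(19) · 7.3^18 / (18! · 2^(18/2)) ≈ 0.00460869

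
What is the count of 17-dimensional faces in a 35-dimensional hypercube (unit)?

Number of 17-faces = C(35,17) · 2^(35-17) = 4537567650 · 262144 = 1189496134041600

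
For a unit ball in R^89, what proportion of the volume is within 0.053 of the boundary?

V(inner)/V(outer) = ((1-0.053)/1)^89 ≈ 0.007855, so the shell fraction is 0.992145.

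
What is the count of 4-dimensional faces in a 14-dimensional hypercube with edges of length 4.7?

f_4(14-cube) = (14 choose 4) · 2^10 = 1025024.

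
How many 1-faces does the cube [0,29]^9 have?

An n-cube has n·2^(n-1) edges. With n = 9: 9·256 = 2304.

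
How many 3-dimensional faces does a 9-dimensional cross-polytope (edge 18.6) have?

Number of 3-faces = 2^(3+1) · C(9,3+1) = 16 · 126 = 2016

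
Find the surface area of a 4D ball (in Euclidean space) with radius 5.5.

S = n·V_n(r)/r = 4·V_4(5.5)/5.5 (volume-to-surface relation), giving 1331·π^2/4 ≈ 3284.11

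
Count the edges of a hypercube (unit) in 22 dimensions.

The 22-cube has n·2^(n-1) = 22·2^21 = 22·2097152 = 46137344 edges.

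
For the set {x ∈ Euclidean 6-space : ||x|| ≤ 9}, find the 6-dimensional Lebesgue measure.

The n-ball volume is π^(n/2)·r^n/Γ(n/2+1). With n=6, r=9: V = 177147·π^3/2 ≈ 2.74633e+06.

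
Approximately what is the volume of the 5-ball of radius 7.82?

The n-ball volume is π^(n/2)·r^n/Γ(n/2+1). With n=5, r=7.82: V ≈ 153933.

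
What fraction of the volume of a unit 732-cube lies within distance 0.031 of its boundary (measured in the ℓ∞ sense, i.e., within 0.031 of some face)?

Shell fraction = 1 - (1-0.062)^732 ≈ 1 - 4.492e-21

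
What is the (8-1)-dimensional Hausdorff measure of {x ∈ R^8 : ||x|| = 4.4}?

The surface area of an n-ball is 2π^(n/2) r^(n-1) / Γ(n/2). For n=8, r=4.4: 1.03669e+06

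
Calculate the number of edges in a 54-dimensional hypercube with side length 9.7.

Each of the 2^54 = 18014398509481984 vertices has degree 54; total edges = 54·2^54/2 = 486388759756013568.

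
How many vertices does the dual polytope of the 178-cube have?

The 178-dimensional cross-polytope has 2n = 2·178 = 356 vertices.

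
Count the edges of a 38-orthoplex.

Each 1-face is the convex hull of 2 vertices, one chosen as ±e_i from each of 2 distinct axes: 2^2·C(38,2) = 2812.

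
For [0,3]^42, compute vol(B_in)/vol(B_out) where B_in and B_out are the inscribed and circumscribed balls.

The radii are 3/2 and 3√42/2, so the volume ratio is (1/√42)^42 = 42^{-42/2} ≈ 8.1614e-35.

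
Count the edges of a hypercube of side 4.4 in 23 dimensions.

An n-cube has n·2^(n-1) edges. With n = 23: 23·4194304 = 96468992.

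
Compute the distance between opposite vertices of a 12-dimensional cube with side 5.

d = √(5² + 5² + ... + 5²) [12 terms] = √(12·5²) = 5√12 ≈ 17.3205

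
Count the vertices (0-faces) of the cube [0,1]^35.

The 35-cube has 2^35 = 34359738368 vertices.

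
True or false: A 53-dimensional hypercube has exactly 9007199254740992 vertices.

True. The 53-cube has 2^53 = 9007199254740992 vertices.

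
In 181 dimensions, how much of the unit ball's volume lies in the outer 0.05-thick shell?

Shell fraction = 1 - (1-0.05)^181 ≈ 0.999907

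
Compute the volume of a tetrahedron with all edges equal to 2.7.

Volume = (√2/12) · 2.7³ = 2.31966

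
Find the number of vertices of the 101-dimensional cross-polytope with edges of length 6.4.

Number of vertices = 2n = 202.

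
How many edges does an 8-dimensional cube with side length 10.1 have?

Each of the 2^8 = 256 vertices has degree 8; total edges = 8·2^8/2 = 1024.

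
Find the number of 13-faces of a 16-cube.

f_13(16-cube) = (16 choose 13) · 2^3 = 4480.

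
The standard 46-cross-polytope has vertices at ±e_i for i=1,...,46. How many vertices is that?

The 46-dimensional cross-polytope has 2n = 2·46 = 92 vertices.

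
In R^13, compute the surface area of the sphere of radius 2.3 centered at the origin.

The surface area of an n-ball is 2π^(n/2) r^(n-1) / Γ(n/2). For n=13, r=2.3: 259429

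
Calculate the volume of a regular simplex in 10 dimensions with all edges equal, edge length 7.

V = (7^10 / 10!) · √((10+1) / 2^10) ≈ 8.06796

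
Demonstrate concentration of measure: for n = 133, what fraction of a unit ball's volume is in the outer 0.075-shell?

1 - (1-0.075)^133 ≈ 0.999969 ≈ 99.996861%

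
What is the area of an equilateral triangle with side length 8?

Area = (√3/4) · 8² = 27.7128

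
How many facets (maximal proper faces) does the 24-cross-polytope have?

Each 23-face is the convex hull of 24 vertices, one chosen as ±e_i from each of 24 distinct axes: 2^24·C(24,24) = 16777216.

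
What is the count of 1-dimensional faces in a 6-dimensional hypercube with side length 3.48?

f_1(6-cube) = (6 choose 1) · 2^5 = 192.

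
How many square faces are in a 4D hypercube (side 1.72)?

Choose 2 of 4 axes to span the face (C(4,2) = 6 ways), then fix each of the remaining 2 coordinates at one of its two extreme values (2^2 = 4 ways): 6·4 = 24.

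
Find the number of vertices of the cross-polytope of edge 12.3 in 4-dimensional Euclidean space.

f_0(4-orthoplex) = 2^1 · (4 choose 1) = 8.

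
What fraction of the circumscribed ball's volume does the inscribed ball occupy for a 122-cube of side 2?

V_in / V_out = (r_in/r_out)^122 = (1/√122)^122 = 122^(-122/2) ≈ 5.39573e-128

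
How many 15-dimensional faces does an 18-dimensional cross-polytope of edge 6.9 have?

Number of 15-faces = 2^(15+1) · C(18,15+1) = 65536 · 153 = 10027008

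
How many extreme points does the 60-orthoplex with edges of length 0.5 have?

An n-cross-polytope has 2n vertices; here n = 60, giving 120.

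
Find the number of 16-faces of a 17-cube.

Number of 16-faces = C(17,16) · 2^(17-16) = 17 · 2 = 34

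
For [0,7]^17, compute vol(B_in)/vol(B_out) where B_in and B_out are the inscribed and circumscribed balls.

V_in / V_out = (r_in/r_out)^17 = (1/√17)^17 = 17^(-17/2) ≈ 3.47684e-11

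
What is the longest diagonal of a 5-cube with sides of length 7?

The space diagonal of an n-cube of side s is s√n. Here 7·√5 ≈ 15.6525.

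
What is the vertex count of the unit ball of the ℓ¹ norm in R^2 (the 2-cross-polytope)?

An n-cross-polytope has 2n vertices; here n = 2, giving 4.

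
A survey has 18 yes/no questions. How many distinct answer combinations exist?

An n-cube has 2^n vertices; for n = 18 that is 2^18 = 262144.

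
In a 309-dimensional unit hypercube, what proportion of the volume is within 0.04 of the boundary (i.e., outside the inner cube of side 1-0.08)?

The inner cube has side 1-2·0.04 = 0.92 and volume (0.92)^309 ≈ 6.463e-12, so the shell holds 1 - 6.463e-12 of the volume.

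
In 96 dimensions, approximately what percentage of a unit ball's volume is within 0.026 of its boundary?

1 - (1-0.026)^96 ≈ 0.920263 ≈ 92.03%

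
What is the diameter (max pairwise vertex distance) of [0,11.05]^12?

||(11.05,11.05,...,11.05)|| = √(12)·11.05 ≈ 38.2783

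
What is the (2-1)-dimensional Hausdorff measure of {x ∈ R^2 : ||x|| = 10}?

S_2(10) = 2·π^(2/2)·(10)^1 / Γ(2/2) = 2πr = 2π·10 ≈ 62.8319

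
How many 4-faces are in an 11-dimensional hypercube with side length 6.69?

An n-cube has C(n,k)·2^(n-k) k-faces. Here C(11,4)·2^7 = 330·128 = 42240.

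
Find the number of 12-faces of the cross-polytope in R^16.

An n-cross-polytope has 2^(k+1)·C(n,k+1) k-faces. Here 2^13·C(16,13) = 8192·560 = 4587520.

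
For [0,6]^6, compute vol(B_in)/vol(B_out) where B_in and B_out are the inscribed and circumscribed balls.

The radii are 6/2 and 6√6/2, so the volume ratio is (1/√6)^6 = 6^{-6/2} ≈ 0.00462963.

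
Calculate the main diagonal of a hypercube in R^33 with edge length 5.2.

The space diagonal of an n-cube of side s is s√n. Here 5.2·√33 ≈ 29.8717.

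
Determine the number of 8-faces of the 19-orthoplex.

f_8(19-orthoplex) = 2^9 · (19 choose 9) = 47297536.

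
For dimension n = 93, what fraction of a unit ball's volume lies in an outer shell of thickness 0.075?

1 - (1-0.075)^93 ≈ 0.99929 ≈ 99.93%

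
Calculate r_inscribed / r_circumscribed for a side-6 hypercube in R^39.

Ratio = (s/2)/(s√39/2) = 39^(-1/2) ≈ 0.160128.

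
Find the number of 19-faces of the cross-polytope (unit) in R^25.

f_19(25-orthoplex) = 2^20 · (25 choose 20) = 55710842880.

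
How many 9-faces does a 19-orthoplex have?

An n-cross-polytope has 2^(k+1)·C(n,k+1) k-faces. Here 2^10·C(19,10) = 1024·92378 = 94595072.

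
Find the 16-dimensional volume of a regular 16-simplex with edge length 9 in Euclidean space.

For a regular n-simplex with edge a, V = (a^n / n!)·√((n+1)/2^n). With a=9, n=16: V ≈ 1.42641.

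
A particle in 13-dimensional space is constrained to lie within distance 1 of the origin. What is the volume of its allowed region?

The n-ball volume is π^(n/2)·r^n/Γ(n/2+1). With n=13, r=1: V = 128·π^6/135135 ≈ 0.910629.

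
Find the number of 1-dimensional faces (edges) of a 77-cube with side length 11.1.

The 77-cube has n·2^(n-1) = 77·2^76 = 77·75557863725914323419136 = 5817955506895402903273472 edges.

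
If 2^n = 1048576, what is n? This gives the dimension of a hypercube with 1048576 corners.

n = log_2(1048576) = 20.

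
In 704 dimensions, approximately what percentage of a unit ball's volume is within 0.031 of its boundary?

1 - (1-0.031)^704 ≈ 1 - 2.355e-10 ≈ (100 - 2.35e-08)%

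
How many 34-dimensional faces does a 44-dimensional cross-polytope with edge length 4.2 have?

Each 34-face is the convex hull of 35 vertices, one chosen as ±e_i from each of 35 distinct axes: 2^35·C(44,35) = 24358666775973330944.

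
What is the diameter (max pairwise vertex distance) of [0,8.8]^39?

The space diagonal of an n-cube of side s is s√n. Here 8.8·√39 ≈ 54.956.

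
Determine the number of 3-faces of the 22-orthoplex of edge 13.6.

f_3(22-orthoplex) = 2^4 · (22 choose 4) = 117040.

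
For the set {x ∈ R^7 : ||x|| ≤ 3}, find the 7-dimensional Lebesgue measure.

The n-ball volume is π^(n/2)·r^n/Γ(n/2+1). With n=7, r=3: V = 11664·π^3/35 ≈ 10333.1.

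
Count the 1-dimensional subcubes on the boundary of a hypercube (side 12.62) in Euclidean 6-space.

Number of 1-faces = C(6,1) · 2^(6-1) = 6 · 32 = 192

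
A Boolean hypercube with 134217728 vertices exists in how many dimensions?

n = log_2(134217728) = 27.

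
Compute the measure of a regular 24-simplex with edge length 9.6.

Volume = 9.6^24 · √(25/2^24) / 24! ≈ 0.000738608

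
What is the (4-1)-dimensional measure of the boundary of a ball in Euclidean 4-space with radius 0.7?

The surface area of an n-ball is 2π^(n/2) r^(n-1) / Γ(n/2). For n=4, r=0.7: 6.77055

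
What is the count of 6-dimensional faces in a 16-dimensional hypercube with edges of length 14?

An n-cube has C(n,k)·2^(n-k) k-faces. Here C(16,6)·2^10 = 8008·1024 = 8200192.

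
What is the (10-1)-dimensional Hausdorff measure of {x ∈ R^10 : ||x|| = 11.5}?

S_10(11.5) = 2·π^(10/2)·(11.5)^9 / Γ(10/2) = 1801152661463·π^5/6144 ≈ 8.97116e+10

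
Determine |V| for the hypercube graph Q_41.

Number of vertices = 2^41 = 2199023255552.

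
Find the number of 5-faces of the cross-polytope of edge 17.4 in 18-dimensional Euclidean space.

An n-cross-polytope has 2^(k+1)·C(n,k+1) k-faces. Here 2^6·C(18,6) = 64·18564 = 1188096.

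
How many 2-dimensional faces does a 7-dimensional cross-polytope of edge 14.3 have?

f_2(7-orthoplex) = 2^3 · (7 choose 3) = 280.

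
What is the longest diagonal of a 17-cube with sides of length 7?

d = √(7² + 7² + ... + 7²) [17 terms] = √(17·7²) = 7√17 ≈ 28.8617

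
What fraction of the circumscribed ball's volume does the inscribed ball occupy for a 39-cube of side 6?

The radii are 6/2 and 6√39/2, so the volume ratio is (1/√39)^39 = 39^{-39/2} ≈ 9.42411e-32.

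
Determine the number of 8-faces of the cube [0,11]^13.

An n-cube has C(n,k)·2^(n-k) k-faces. Here C(13,8)·2^5 = 1287·32 = 41184.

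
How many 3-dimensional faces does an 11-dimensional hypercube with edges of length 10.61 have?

Number of 3-faces = C(11,3) · 2^(11-3) = 165 · 256 = 42240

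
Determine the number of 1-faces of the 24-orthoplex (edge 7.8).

Number of 1-faces = 2^(1+1) · C(24,1+1) = 4 · 276 = 1104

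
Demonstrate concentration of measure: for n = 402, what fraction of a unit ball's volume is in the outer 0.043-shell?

1 - (1-0.043)^402 ≈ 0.9999999788 ≈ 99.999998%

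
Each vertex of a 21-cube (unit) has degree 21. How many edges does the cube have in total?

An n-cube has n·2^(n-1) edges. With n = 21: 21·1048576 = 22020096.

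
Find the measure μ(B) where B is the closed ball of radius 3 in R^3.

The n-ball volume is π^(n/2)·r^n/Γ(n/2+1). With n=3, r=3: V = 36·π ≈ 113.097.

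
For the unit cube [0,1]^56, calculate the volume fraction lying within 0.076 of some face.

The inner cube has side 1-2·0.076 = 0.848 and volume (0.848)^56 ≈ 9.776e-05, so the shell holds 0.999902 of the volume.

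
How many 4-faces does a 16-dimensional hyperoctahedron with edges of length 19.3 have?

An n-cross-polytope has 2^(k+1)·C(n,k+1) k-faces. Here 2^5·C(16,5) = 32·4368 = 139776.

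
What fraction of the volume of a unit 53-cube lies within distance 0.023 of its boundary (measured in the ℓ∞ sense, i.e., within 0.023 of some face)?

Shell fraction = 1 - (1-0.046)^53 ≈ 0.917574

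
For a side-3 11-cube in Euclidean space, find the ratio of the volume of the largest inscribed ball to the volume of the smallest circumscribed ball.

V_in/V_out = n^(-n/2) = 11^(-11/2) ≈ 1.87215e-06.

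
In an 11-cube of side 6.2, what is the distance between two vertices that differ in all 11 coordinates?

Diagonal = √11 · 6.2 ≈ 20.5631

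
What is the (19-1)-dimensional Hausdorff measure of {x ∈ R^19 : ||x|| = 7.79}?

The surface area of an n-ball is 2π^(n/2) r^(n-1) / Γ(n/2). For n=19, r=7.79: 9.88587e+15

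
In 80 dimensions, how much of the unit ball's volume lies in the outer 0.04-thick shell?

1 - (1-0.04)^80 ≈ 0.961832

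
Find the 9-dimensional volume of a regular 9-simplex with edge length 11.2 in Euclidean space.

V = (11.2^9 / 9!) · √((9+1) / 2^9) ≈ 1067.98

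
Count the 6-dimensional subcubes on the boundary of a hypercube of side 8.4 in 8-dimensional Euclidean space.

An n-cube has C(n,k)·2^(n-k) k-faces. Here C(8,6)·2^2 = 28·4 = 112.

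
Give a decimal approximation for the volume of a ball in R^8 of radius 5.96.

V_8(5.96) = π^(8/2) · (5.96)^8 / Γ(8/2 + 1) ≈ 6.46187e+06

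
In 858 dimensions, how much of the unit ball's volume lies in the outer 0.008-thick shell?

V(inner)/V(outer) = ((1-0.008)/1)^858 ≈ 0.001016, so the shell fraction is 0.998984.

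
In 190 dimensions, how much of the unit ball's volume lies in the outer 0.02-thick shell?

Shell fraction = 1 - (1-0.02)^190 ≈ 0.978474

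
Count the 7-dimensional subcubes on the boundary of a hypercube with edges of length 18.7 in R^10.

Choose 7 of 10 axes to span the face (C(10,7) = 120 ways), then fix each of the remaining 3 coordinates at one of its two extreme values (2^3 = 8 ways): 120·8 = 960.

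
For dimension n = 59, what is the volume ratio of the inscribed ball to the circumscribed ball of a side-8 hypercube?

V_in / V_out = (r_in/r_out)^59 = (1/√59)^59 = 59^(-59/2) ≈ 5.75262e-53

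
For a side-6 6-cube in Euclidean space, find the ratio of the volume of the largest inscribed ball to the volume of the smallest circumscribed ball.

The radii are 6/2 and 6√6/2, so the volume ratio is (1/√6)^6 = 6^{-6/2} ≈ 0.00462963.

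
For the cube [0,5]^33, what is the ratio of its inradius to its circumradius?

Ratio = (s/2)/(s√33/2) = 33^(-1/2) ≈ 0.174078.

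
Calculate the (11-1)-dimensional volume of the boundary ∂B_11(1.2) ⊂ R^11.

The surface area of an n-ball is 2π^(n/2) r^(n-1) / Γ(n/2). For n=11, r=1.2: 128.325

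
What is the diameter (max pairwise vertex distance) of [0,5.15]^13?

Diagonal = √13 · 5.15 ≈ 18.5686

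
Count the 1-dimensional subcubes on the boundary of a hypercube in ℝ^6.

f_1(6-cube) = (6 choose 1) · 2^5 = 192.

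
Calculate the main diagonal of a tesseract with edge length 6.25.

The space diagonal of an n-cube of side s is s√n. Here 6.25·√4 = 12.5.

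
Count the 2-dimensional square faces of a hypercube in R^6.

Choose 2 of 6 axes to span the face (C(6,2) = 15 ways), then fix each of the remaining 4 coordinates at one of its two extreme values (2^4 = 16 ways): 15·16 = 240.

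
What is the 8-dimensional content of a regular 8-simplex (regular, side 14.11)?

V_8 = √(9) · 14.11^8 / (8! · 2^(8/2)) ≈ 7306.29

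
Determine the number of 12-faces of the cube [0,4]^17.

f_12(17-cube) = (17 choose 12) · 2^5 = 198016.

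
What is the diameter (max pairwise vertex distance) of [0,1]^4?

The space diagonal of an n-cube of side s is s√n. Here 1·√4 = 2.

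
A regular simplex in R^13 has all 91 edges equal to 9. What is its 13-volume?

V = (9^13 / 13!) · √((13+1) / 2^13) ≈ 16.8749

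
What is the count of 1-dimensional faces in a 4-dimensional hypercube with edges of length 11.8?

Number of 1-faces = C(4,1) · 2^(4-1) = 4 · 8 = 32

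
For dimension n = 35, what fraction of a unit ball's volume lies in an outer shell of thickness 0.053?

1 - (1-0.053)^35 ≈ 0.851321 ≈ 85.13%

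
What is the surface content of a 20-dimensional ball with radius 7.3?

S_20(7.3) = 2·π^(20/2)·(7.3)^19 / Γ(20/2) ≈ 1.30587e+16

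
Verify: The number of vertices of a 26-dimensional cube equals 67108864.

True. The 26-cube has 2^26 = 67108864 vertices.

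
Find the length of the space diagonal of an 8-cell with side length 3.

The space diagonal of an n-cube of side s is s√n. Here 3·√4 = 6.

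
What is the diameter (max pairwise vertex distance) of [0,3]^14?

d = √(3² + 3² + ... + 3²) [14 terms] = √(14·3²) = 3√14 ≈ 11.225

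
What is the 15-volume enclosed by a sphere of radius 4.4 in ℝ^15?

Volume = π^{15/2}·(4.4)^15/Γ(17/2) ≈ 1.71088e+09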